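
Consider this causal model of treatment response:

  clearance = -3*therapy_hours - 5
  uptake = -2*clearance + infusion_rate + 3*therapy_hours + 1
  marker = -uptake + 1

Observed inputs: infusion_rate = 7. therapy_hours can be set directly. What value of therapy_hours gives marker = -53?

Substituting into the uptake equation gives uptake = 9*therapy_hours + 18.
Substituting into the marker equation gives marker = -9*therapy_hours - 17.
Solve -9*therapy_hours - 17 = -53: therapy_hours = (-53 + 17) / -9 = 4.

therapy_hours = 4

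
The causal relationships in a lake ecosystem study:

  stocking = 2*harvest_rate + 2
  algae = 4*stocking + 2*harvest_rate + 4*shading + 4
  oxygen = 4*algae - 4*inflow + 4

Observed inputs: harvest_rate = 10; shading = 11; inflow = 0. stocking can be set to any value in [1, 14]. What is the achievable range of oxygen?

Intervening on stocking fixes its value directly, overriding its dependence on harvest_rate.
Substituting into the algae equation gives algae = 4*stocking + 68.
Substituting into the oxygen equation gives oxygen = 16*stocking + 276.
Linear in stocking, so extremes are at the endpoints: stocking = 1 gives oxygen = 292; stocking = 14 gives oxygen = 500.

292 to 500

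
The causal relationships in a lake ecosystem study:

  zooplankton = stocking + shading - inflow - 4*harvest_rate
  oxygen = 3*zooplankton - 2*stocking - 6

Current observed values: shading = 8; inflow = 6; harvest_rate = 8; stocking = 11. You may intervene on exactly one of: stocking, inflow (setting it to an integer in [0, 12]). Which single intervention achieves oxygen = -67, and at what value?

Intervening on stocking: oxygen = stocking - 96. Reaching -67 requires stocking = 29, outside [0, 12].
Intervening on inflow: with other inputs at their observed values, oxygen = -3*inflow - 67. Solving for -67 gives inflow = 0, within [0, 12].

set inflow = 0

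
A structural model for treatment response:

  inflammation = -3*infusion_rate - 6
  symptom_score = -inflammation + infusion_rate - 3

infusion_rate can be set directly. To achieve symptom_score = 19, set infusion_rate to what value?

Substituting into the symptom_score equation gives symptom_score = 4*infusion_rate + 3.
Solve 4*infusion_rate + 3 = 19: infusion_rate = (19 - 3) / 4 = 4.

infusion_rate = 4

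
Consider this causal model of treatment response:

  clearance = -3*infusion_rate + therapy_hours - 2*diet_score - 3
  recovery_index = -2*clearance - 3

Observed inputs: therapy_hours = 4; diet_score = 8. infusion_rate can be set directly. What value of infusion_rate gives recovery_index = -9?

infusion_rate = -6

Substituting into the clearance equation gives clearance = -3*infusion_rate - 15.
Substituting into the recovery_index equation gives recovery_index = 6*infusion_rate + 27.
Solve 6*infusion_rate + 27 = -9: infusion_rate = (-9 - 27) / 6 = -6.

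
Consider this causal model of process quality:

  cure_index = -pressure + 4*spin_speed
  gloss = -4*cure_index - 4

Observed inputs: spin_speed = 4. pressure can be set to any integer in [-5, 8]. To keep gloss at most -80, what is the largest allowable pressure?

pressure = -3

Substituting into the cure_index equation gives cure_index = -pressure + 16.
So gloss = 4*pressure - 68.
Require 4*pressure - 68 ≤ -80, so pressure ≤ -3.
The largest integer in [-5, 8] satisfying this is -3.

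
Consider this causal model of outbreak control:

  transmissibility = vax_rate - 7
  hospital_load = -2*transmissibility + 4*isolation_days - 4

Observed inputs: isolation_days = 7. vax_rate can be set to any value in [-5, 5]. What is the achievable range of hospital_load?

Substituting into the hospital_load equation gives hospital_load = -2*vax_rate + 38.
Linear in vax_rate, so extremes are at the endpoints: vax_rate = -5 gives hospital_load = 48; vax_rate = 5 gives hospital_load = 28.

28 to 48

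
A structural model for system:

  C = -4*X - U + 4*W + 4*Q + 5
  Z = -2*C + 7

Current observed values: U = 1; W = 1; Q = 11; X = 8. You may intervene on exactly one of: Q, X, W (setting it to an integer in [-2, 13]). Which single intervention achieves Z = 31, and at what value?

set Q = 3

Intervening on Q: with other inputs at their observed values, Z = -8*Q + 55. Solving for 31 gives Q = 3, within [-2, 13].
Intervening on X: Z = 8*X - 97. Reaching 31 requires X = 16, outside [-2, 13].
Intervening on W: Z = -8*W - 25. Reaching 31 requires W = -7, outside [-2, 13].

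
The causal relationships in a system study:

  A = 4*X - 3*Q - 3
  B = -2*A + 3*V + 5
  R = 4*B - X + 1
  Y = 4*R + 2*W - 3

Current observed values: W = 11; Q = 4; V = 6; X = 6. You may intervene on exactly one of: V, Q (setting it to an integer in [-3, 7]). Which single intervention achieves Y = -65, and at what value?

Intervening on V: with other inputs at their observed values, Y = 48*V - 209. Solving for -65 gives V = 3, within [-3, 7].
Intervening on Q: Y = 96*Q - 305. Reaching -65 requires Q = 5/2, not an integer.

set V = 3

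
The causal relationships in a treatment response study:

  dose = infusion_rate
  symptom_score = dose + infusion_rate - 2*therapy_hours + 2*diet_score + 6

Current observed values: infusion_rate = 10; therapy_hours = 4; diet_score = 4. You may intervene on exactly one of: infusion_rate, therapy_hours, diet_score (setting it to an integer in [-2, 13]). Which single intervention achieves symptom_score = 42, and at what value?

Intervening on infusion_rate: symptom_score = 2*infusion_rate + 6. Reaching 42 requires infusion_rate = 18, outside [-2, 13].
Intervening on therapy_hours: symptom_score = -2*therapy_hours + 34. Reaching 42 requires therapy_hours = -4, outside [-2, 13].
Intervening on diet_score: with other inputs at their observed values, symptom_score = 2*diet_score + 18. Solving for 42 gives diet_score = 12, within [-2, 13].

set diet_score = 12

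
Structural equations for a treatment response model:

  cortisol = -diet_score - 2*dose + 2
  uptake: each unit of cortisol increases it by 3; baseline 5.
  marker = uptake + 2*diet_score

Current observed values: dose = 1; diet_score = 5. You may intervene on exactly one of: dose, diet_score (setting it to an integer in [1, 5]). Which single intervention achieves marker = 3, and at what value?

Intervening on dose: marker = -6*dose + 6. Reaching 3 requires dose = 1/2, not an integer.
Intervening on diet_score: with other inputs at their observed values, marker = -diet_score + 5. Solving for 3 gives diet_score = 2, within [1, 5].

set diet_score = 2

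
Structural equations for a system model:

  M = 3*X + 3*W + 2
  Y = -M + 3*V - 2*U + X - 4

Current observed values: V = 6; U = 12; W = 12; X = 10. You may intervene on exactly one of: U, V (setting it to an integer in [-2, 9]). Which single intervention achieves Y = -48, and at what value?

Intervening on U: with other inputs at their observed values, Y = -2*U - 44. Solving for -48 gives U = 2, within [-2, 9].
Intervening on V: Y = 3*V - 86. Reaching -48 requires V = 38/3, not an integer.

set U = 2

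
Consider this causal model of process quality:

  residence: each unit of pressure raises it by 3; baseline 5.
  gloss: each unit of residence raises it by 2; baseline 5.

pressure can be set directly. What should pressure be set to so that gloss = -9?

pressure = -4

Substituting into the gloss equation gives gloss = 6*pressure + 15.
Solve 6*pressure + 15 = -9: pressure = (-9 - 15) / 6 = -4.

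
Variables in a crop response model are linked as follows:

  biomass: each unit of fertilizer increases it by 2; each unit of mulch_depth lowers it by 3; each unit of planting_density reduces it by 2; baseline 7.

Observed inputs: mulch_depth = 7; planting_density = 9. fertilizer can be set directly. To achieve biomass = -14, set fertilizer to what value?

Substituting into the biomass equation gives biomass = 2*fertilizer - 32.
Solve 2*fertilizer - 32 = -14: fertilizer = (-14 + 32) / 2 = 9.

fertilizer = 9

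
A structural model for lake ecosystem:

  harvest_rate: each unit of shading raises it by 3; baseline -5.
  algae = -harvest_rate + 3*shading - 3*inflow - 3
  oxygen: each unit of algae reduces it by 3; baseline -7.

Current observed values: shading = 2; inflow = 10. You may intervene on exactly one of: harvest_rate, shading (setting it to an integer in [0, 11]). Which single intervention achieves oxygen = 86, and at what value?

Intervening on harvest_rate: with other inputs at their observed values, oxygen = 3*harvest_rate + 74. Solving for 86 gives harvest_rate = 4, within [0, 11].
Intervening on shading: the paths from shading to oxygen cancel (net effect zero), leaving oxygen = 77; 86 is unreachable this way.

set harvest_rate = 4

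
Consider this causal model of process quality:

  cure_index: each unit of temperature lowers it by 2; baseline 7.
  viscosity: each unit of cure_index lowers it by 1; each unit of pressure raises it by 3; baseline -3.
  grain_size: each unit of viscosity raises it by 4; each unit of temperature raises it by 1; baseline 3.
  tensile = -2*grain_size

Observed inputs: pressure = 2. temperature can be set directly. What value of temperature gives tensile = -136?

Substituting into the viscosity equation gives viscosity = 2*temperature - 4.
grain_size becomes 9*temperature - 13.
So tensile = -18*temperature + 26.
Solve -18*temperature + 26 = -136: temperature = (-136 - 26) / -18 = 9.

temperature = 9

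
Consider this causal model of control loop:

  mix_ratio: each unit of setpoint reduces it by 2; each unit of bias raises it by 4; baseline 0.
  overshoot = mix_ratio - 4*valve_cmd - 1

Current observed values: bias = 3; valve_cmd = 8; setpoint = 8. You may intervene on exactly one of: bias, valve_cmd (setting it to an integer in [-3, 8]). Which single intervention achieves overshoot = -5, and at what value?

set valve_cmd = 0

Intervening on bias: overshoot = 4*bias - 49. Reaching -5 requires bias = 11, outside [-3, 8].
Intervening on valve_cmd: with other inputs at their observed values, overshoot = -4*valve_cmd - 5. Solving for -5 gives valve_cmd = 0, within [-3, 8].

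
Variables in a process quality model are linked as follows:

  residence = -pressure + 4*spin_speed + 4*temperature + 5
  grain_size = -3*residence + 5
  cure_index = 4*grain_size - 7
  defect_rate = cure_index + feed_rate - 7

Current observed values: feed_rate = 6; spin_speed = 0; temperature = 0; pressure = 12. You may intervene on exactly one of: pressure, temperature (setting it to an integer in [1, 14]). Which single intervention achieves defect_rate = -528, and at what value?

set temperature = 13

Intervening on pressure: defect_rate = 12*pressure - 48. Reaching -528 requires pressure = -40, outside [1, 14].
Intervening on temperature: with other inputs at their observed values, defect_rate = -48*temperature + 96. Solving for -528 gives temperature = 13, within [1, 14].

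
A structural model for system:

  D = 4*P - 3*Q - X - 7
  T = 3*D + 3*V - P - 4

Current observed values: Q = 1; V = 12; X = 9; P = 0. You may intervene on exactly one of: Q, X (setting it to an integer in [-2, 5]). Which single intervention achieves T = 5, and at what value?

set X = -1

Intervening on Q: T = -9*Q - 16. Reaching 5 requires Q = -7/3, not an integer.
Intervening on X: with other inputs at their observed values, T = -3*X + 2. Solving for 5 gives X = -1, within [-2, 5].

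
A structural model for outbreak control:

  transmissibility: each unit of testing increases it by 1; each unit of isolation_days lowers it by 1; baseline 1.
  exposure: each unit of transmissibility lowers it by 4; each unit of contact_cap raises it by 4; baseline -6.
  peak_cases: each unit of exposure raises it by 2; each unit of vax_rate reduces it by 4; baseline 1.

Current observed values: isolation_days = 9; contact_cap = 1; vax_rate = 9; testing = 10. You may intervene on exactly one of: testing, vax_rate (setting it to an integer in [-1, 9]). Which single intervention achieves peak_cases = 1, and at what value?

Intervening on testing: with other inputs at their observed values, peak_cases = -8*testing + 25. Solving for 1 gives testing = 3, within [-1, 9].
Intervening on vax_rate: peak_cases = -4*vax_rate - 19. Reaching 1 requires vax_rate = -5, outside [-1, 9].

set testing = 3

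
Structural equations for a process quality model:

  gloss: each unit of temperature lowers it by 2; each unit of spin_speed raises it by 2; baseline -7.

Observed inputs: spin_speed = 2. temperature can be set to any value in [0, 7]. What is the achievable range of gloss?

-17 to -3

Substituting into the gloss equation gives gloss = -2*temperature - 3.
Linear in temperature, so extremes are at the endpoints: temperature = 0 gives gloss = -3; temperature = 7 gives gloss = -17.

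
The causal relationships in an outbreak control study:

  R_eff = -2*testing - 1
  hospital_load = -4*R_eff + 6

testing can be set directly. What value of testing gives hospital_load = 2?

testing = -1

Substituting into the hospital_load equation gives hospital_load = 8*testing + 10.
Solve 8*testing + 10 = 2: testing = (2 - 10) / 8 = -1.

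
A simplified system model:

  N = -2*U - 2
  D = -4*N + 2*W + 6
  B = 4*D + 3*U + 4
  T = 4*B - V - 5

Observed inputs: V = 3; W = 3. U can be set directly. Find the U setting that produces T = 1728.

U = 10

Substituting into the D equation gives D = 8*U + 20.
Substituting into the B equation gives B = 35*U + 84.
T becomes 140*U + 328.
Solve 140*U + 328 = 1728: U = (1728 - 328) / 140 = 10.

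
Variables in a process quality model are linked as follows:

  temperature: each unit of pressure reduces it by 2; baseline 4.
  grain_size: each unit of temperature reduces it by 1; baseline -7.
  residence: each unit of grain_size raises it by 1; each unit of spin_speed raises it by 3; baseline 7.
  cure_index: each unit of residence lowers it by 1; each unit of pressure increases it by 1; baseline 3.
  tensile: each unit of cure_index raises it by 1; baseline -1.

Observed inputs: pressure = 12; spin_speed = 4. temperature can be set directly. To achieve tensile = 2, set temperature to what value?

Intervening on temperature fixes its value directly, overriding its dependence on pressure.
Substituting into the residence equation gives residence = -temperature + 12.
So cure_index = temperature + 3.
Substituting into the tensile equation gives tensile = temperature + 2.
Solve temperature + 2 = 2: temperature = (2 - 2) / 1 = 0.

temperature = 0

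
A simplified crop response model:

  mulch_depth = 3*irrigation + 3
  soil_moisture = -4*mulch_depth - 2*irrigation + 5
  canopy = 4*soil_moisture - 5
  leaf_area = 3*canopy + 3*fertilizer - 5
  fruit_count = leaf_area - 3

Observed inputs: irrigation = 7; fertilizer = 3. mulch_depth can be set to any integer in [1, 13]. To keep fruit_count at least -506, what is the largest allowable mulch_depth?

Intervening on mulch_depth fixes its value directly, overriding its dependence on irrigation.
Substituting into the soil_moisture equation gives soil_moisture = -4*mulch_depth - 9.
Substituting into the canopy equation gives canopy = -16*mulch_depth - 41.
Substituting into the leaf_area equation gives leaf_area = -48*mulch_depth - 119.
Substituting into the fruit_count equation gives fruit_count = -48*mulch_depth - 122.
Require -48*mulch_depth - 122 ≥ -506, so mulch_depth ≤ 8.
The largest integer in [1, 13] satisfying this is 8.

mulch_depth = 8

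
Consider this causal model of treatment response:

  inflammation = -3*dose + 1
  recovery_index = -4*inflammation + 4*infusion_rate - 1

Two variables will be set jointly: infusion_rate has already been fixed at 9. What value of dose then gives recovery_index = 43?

With infusion_rate held at 9:
Substituting into the recovery_index equation gives recovery_index = 12*dose + 31.
Solve 12*dose + 31 = 43: dose = (43 - 31) / 12 = 1.

dose = 1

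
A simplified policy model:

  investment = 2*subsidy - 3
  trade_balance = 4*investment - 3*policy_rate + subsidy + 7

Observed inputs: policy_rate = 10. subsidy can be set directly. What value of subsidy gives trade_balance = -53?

subsidy = -2

Substituting into the trade_balance equation gives trade_balance = 9*subsidy - 35.
Solve 9*subsidy - 35 = -53: subsidy = (-53 + 35) / 9 = -2.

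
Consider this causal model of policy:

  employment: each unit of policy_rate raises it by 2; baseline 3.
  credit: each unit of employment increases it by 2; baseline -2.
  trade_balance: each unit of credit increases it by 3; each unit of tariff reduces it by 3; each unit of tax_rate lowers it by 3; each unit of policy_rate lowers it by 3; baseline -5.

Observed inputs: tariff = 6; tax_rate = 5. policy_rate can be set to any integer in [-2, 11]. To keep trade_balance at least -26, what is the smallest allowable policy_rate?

Substituting into the credit equation gives credit = 4*policy_rate + 4.
So trade_balance = 9*policy_rate - 26.
Require 9*policy_rate - 26 ≥ -26, so policy_rate ≥ 0.
The smallest integer in [-2, 11] satisfying this is 0.

policy_rate = 0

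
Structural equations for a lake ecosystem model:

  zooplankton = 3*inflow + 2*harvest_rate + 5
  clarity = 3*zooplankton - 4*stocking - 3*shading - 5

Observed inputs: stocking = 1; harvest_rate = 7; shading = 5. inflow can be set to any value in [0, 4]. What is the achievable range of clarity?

Substituting into the zooplankton equation gives zooplankton = 3*inflow + 19.
Substituting into the clarity equation gives clarity = 9*inflow + 33.
Linear in inflow, so extremes are at the endpoints: inflow = 0 gives clarity = 33; inflow = 4 gives clarity = 69.

33 to 69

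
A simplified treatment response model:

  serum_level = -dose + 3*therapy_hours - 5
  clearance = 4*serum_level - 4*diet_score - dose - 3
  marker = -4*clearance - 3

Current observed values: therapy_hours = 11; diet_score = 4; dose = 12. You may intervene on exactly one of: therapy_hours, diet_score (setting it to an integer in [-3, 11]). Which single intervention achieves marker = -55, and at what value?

Intervening on therapy_hours: marker = -48*therapy_hours + 393. Reaching -55 requires therapy_hours = 28/3, not an integer.
Intervening on diet_score: with other inputs at their observed values, marker = 16*diet_score - 199. Solving for -55 gives diet_score = 9, within [-3, 11].

set diet_score = 9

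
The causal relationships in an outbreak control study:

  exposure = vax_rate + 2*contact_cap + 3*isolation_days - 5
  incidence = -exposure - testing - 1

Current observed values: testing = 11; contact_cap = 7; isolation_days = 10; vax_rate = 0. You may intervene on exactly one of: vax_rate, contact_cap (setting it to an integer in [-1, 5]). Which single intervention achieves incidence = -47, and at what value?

Intervening on vax_rate: incidence = -vax_rate - 51. Reaching -47 requires vax_rate = -4, outside [-1, 5].
Intervening on contact_cap: with other inputs at their observed values, incidence = -2*contact_cap - 37. Solving for -47 gives contact_cap = 5, within [-1, 5].

set contact_cap = 5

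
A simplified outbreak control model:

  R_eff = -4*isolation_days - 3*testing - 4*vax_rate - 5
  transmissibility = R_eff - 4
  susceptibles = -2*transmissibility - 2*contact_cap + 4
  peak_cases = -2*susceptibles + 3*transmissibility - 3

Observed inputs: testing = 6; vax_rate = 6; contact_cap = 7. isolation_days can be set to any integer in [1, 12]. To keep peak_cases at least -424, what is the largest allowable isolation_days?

Substituting into the R_eff equation gives R_eff = -4*isolation_days - 47.
Substituting into the transmissibility equation gives transmissibility = -4*isolation_days - 51.
Substituting into the susceptibles equation gives susceptibles = 8*isolation_days + 92.
peak_cases becomes -28*isolation_days - 340.
Require -28*isolation_days - 340 ≥ -424, so isolation_days ≤ 3.
The largest integer in [1, 12] satisfying this is 3.

isolation_days = 3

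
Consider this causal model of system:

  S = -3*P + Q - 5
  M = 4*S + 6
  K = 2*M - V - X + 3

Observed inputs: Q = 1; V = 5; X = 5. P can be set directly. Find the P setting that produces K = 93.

P = -5

Substituting into the S equation gives S = -3*P - 4.
M becomes -12*P - 10.
Substituting into the K equation gives K = -24*P - 27.
Solve -24*P - 27 = 93: P = (93 + 27) / -24 = -5.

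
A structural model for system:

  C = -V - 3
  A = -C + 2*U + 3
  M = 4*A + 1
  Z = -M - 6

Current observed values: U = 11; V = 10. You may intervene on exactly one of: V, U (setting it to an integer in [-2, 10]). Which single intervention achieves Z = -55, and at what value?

Intervening on V: Z = -4*V - 119. Reaching -55 requires V = -16, outside [-2, 10].
Intervening on U: with other inputs at their observed values, Z = -8*U - 71. Solving for -55 gives U = -2, within [-2, 10].

set U = -2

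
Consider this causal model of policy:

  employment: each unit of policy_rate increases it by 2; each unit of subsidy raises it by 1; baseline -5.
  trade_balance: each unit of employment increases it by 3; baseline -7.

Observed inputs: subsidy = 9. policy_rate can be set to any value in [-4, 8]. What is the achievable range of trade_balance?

-19 to 53

Substituting into the employment equation gives employment = 2*policy_rate + 4.
trade_balance becomes 6*policy_rate + 5.
Linear in policy_rate, so extremes are at the endpoints: policy_rate = -4 gives trade_balance = -19; policy_rate = 8 gives trade_balance = 53.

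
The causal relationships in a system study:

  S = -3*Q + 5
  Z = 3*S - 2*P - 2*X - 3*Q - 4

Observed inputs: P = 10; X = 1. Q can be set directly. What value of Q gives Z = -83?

Substituting into the Z equation gives Z = -12*Q - 11.
Solve -12*Q - 11 = -83: Q = (-83 + 11) / -12 = 6.

Q = 6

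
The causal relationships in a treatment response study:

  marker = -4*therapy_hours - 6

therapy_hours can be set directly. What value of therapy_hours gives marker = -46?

therapy_hours = 10

Solve -4*therapy_hours - 6 = -46: therapy_hours = (-46 + 6) / -4 = 10.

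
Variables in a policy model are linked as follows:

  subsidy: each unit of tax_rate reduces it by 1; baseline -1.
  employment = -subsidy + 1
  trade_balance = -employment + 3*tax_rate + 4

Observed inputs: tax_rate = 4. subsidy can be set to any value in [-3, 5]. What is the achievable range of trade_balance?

12 to 20

Intervening on subsidy fixes its value directly, overriding its dependence on tax_rate.
Substituting into the trade_balance equation gives trade_balance = subsidy + 15.
Linear in subsidy, so extremes are at the endpoints: subsidy = -3 gives trade_balance = 12; subsidy = 5 gives trade_balance = 20.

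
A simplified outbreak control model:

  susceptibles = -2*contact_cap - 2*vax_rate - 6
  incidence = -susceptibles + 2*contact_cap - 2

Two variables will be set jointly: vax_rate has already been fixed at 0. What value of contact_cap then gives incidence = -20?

With vax_rate held at 0:
Substituting into the susceptibles equation gives susceptibles = -2*contact_cap - 6.
This gives incidence = 4*contact_cap + 4.
Solve 4*contact_cap + 4 = -20: contact_cap = (-20 - 4) / 4 = -6.

contact_cap = -6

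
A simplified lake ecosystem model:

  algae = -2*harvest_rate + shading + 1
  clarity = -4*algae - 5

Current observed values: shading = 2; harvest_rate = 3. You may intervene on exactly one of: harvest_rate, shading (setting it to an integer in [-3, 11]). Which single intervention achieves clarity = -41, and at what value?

Intervening on harvest_rate: with other inputs at their observed values, clarity = 8*harvest_rate - 17. Solving for -41 gives harvest_rate = -3, within [-3, 11].
Intervening on shading: clarity = -4*shading + 15. Reaching -41 requires shading = 14, outside [-3, 11].

set harvest_rate = -3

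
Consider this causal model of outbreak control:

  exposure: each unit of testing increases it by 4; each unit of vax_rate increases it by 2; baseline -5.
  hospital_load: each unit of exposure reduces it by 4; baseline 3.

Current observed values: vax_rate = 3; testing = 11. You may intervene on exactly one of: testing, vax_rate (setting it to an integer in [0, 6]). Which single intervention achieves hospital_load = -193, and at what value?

set vax_rate = 5

Intervening on testing: hospital_load = -16*testing - 1. Reaching -193 requires testing = 12, outside [0, 6].
Intervening on vax_rate: with other inputs at their observed values, hospital_load = -8*vax_rate - 153. Solving for -193 gives vax_rate = 5, within [0, 6].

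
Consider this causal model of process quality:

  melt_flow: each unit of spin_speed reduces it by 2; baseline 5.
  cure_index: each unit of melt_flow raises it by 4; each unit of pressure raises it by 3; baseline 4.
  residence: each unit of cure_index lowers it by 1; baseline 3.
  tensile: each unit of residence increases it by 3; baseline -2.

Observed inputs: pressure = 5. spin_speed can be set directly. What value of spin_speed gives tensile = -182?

spin_speed = -3

Substituting into the cure_index equation gives cure_index = -8*spin_speed + 39.
residence becomes 8*spin_speed - 36.
So tensile = 24*spin_speed - 110.
Solve 24*spin_speed - 110 = -182: spin_speed = (-182 + 110) / 24 = -3.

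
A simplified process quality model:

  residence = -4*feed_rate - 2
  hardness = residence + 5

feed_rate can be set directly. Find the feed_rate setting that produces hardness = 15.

Substituting into the hardness equation gives hardness = -4*feed_rate + 3.
Solve -4*feed_rate + 3 = 15: feed_rate = (15 - 3) / -4 = -3.

feed_rate = -3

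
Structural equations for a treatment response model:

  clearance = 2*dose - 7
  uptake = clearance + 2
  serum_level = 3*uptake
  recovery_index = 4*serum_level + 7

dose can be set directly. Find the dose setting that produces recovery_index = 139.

Substituting into the uptake equation gives uptake = 2*dose - 5.
Substituting into the serum_level equation gives serum_level = 6*dose - 15.
So recovery_index = 24*dose - 53.
Solve 24*dose - 53 = 139: dose = (139 + 53) / 24 = 8.

dose = 8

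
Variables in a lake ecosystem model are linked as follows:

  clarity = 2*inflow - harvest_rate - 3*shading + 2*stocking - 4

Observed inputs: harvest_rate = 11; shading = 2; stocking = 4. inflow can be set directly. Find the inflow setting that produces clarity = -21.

Substituting into the clarity equation gives clarity = 2*inflow - 13.
Solve 2*inflow - 13 = -21: inflow = (-21 + 13) / 2 = -4.

inflow = -4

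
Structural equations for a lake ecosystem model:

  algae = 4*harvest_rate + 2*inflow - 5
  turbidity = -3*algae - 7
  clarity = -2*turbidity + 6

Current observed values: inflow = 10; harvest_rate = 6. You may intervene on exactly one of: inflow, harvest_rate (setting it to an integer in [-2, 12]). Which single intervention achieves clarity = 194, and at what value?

set inflow = 5

Intervening on inflow: with other inputs at their observed values, clarity = 12*inflow + 134. Solving for 194 gives inflow = 5, within [-2, 12].
Intervening on harvest_rate: clarity = 24*harvest_rate + 110. Reaching 194 requires harvest_rate = 7/2, not an integer.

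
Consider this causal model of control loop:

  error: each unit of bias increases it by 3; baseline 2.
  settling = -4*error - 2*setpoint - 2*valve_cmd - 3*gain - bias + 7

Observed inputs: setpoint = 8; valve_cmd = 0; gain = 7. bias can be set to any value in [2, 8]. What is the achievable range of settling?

-142 to -64

Substituting into the settling equation gives settling = -13*bias - 38.
Linear in bias, so extremes are at the endpoints: bias = 2 gives settling = -64; bias = 8 gives settling = -142.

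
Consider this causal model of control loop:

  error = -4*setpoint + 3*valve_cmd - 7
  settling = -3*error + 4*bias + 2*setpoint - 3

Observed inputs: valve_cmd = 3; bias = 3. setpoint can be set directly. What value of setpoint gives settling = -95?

Substituting into the error equation gives error = -4*setpoint + 2.
Substituting into the settling equation gives settling = 14*setpoint + 3.
Solve 14*setpoint + 3 = -95: setpoint = (-95 - 3) / 14 = -7.

setpoint = -7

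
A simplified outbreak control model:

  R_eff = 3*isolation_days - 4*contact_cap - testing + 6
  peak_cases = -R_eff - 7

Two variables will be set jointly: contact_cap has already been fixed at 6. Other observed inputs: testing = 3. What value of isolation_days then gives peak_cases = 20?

With contact_cap held at 6:
Substituting into the R_eff equation gives R_eff = 3*isolation_days - 21.
Substituting into the peak_cases equation gives peak_cases = -3*isolation_days + 14.
Solve -3*isolation_days + 14 = 20: isolation_days = (20 - 14) / -3 = -2.

isolation_days = -2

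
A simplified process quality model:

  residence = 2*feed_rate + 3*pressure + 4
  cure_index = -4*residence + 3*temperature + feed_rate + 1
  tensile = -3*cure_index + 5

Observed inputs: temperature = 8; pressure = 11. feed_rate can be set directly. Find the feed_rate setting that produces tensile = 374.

feed_rate = 0

Substituting into the residence equation gives residence = 2*feed_rate + 37.
So cure_index = -7*feed_rate - 123.
Substituting into the tensile equation gives tensile = 21*feed_rate + 374.
Solve 21*feed_rate + 374 = 374: feed_rate = (374 - 374) / 21 = 0.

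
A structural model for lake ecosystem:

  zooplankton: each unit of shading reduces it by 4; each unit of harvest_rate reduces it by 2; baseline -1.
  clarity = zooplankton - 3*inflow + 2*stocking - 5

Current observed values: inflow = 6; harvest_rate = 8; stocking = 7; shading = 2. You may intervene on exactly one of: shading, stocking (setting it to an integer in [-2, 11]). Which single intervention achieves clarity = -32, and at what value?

Intervening on shading: clarity = -4*shading - 26. Reaching -32 requires shading = 3/2, not an integer.
Intervening on stocking: with other inputs at their observed values, clarity = 2*stocking - 48. Solving for -32 gives stocking = 8, within [-2, 11].

set stocking = 8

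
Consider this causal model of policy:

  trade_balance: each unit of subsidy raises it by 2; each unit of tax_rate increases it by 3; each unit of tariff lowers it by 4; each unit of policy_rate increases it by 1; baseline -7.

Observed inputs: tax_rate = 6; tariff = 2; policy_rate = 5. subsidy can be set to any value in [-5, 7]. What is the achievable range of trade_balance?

Substituting into the trade_balance equation gives trade_balance = 2*subsidy + 8.
Linear in subsidy, so extremes are at the endpoints: subsidy = -5 gives trade_balance = -2; subsidy = 7 gives trade_balance = 22.

-2 to 22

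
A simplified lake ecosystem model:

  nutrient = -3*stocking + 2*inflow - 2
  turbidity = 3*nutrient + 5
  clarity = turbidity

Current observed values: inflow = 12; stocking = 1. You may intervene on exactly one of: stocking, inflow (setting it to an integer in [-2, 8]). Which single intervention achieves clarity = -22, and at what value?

set inflow = -2

Intervening on stocking: clarity = -9*stocking + 71. Reaching -22 requires stocking = 31/3, not an integer.
Intervening on inflow: with other inputs at their observed values, clarity = 6*inflow - 10. Solving for -22 gives inflow = -2, within [-2, 8].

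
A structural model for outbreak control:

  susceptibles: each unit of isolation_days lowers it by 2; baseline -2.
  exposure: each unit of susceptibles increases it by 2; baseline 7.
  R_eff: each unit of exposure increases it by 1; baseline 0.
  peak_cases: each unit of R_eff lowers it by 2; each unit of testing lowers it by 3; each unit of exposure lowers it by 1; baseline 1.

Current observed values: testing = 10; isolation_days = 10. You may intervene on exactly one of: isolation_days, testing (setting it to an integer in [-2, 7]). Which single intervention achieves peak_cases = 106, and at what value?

set testing = 2

Intervening on isolation_days: peak_cases = 12*isolation_days - 38. Reaching 106 requires isolation_days = 12, outside [-2, 7].
Intervening on testing: with other inputs at their observed values, peak_cases = -3*testing + 112. Solving for 106 gives testing = 2, within [-2, 7].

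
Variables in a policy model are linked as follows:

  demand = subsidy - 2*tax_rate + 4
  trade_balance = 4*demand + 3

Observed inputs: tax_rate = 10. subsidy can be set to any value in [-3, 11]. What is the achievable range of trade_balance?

-73 to -17

Substituting into the demand equation gives demand = subsidy - 16.
Substituting into the trade_balance equation gives trade_balance = 4*subsidy - 61.
Linear in subsidy, so extremes are at the endpoints: subsidy = -3 gives trade_balance = -73; subsidy = 11 gives trade_balance = -17.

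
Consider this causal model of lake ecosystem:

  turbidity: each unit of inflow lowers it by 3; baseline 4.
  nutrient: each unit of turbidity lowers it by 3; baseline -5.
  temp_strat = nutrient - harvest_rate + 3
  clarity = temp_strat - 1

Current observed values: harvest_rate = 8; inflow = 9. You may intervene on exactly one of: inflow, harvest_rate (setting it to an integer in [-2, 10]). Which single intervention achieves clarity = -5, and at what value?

Intervening on inflow: with other inputs at their observed values, clarity = 9*inflow - 23. Solving for -5 gives inflow = 2, within [-2, 10].
Intervening on harvest_rate: clarity = -harvest_rate + 66. Reaching -5 requires harvest_rate = 71, outside [-2, 10].

set inflow = 2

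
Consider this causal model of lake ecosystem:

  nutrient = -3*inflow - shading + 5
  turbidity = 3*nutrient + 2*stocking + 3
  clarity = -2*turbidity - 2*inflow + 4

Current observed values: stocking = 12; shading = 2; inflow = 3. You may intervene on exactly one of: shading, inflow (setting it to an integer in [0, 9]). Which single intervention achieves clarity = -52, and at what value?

Intervening on shading: clarity = 6*shading - 32. Reaching -52 requires shading = -10/3, not an integer.
Intervening on inflow: with other inputs at their observed values, clarity = 16*inflow - 68. Solving for -52 gives inflow = 1, within [0, 9].

set inflow = 1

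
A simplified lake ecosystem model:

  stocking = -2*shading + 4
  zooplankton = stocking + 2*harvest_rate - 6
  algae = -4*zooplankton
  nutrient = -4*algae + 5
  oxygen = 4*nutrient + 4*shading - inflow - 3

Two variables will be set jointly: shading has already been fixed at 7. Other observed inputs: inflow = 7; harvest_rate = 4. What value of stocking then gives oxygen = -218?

stocking = -6

With shading held at 7:
Intervening on stocking fixes its value directly, overriding its dependence on shading.
Substituting into the zooplankton equation gives zooplankton = stocking + 2.
So algae = -4*stocking - 8.
Substituting into the nutrient equation gives nutrient = 16*stocking + 37.
Substituting into the oxygen equation gives oxygen = 64*stocking + 166.
Solve 64*stocking + 166 = -218: stocking = (-218 - 166) / 64 = -6.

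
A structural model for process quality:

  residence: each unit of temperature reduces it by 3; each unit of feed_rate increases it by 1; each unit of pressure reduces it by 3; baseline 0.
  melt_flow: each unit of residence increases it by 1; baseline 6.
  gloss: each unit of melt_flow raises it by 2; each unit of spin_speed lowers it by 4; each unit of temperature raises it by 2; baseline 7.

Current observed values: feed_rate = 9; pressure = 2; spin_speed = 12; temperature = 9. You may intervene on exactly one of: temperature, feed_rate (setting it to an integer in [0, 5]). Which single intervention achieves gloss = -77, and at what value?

Intervening on temperature: gloss = -4*temperature - 23. Reaching -77 requires temperature = 27/2, not an integer.
Intervening on feed_rate: with other inputs at their observed values, gloss = 2*feed_rate - 77. Solving for -77 gives feed_rate = 0, within [0, 5].

set feed_rate = 0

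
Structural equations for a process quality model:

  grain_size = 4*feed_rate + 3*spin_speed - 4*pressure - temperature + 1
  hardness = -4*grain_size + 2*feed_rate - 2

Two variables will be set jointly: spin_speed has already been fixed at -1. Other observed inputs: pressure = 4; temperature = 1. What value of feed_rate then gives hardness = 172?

feed_rate = -7

With spin_speed held at -1:
Substituting into the grain_size equation gives grain_size = 4*feed_rate - 19.
Substituting into the hardness equation gives hardness = -14*feed_rate + 74.
Solve -14*feed_rate + 74 = 172: feed_rate = (172 - 74) / -14 = -7.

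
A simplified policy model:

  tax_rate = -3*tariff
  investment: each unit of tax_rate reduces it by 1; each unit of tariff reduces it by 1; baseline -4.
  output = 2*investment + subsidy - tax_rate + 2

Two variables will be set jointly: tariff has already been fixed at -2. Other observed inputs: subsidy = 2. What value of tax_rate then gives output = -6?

tax_rate = 2

With tariff held at -2:
Intervening on tax_rate fixes its value directly, overriding its dependence on tariff.
Substituting into the investment equation gives investment = -tax_rate - 2.
Substituting into the output equation gives output = -3*tax_rate.
Solve -3*tax_rate = -6: tax_rate = -6 / -3 = 2.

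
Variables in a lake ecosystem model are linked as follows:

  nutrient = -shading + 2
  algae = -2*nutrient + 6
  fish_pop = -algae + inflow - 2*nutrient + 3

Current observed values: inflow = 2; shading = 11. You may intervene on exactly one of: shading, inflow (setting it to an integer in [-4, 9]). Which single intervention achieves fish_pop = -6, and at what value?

Intervening on shading: the paths from shading to fish_pop cancel (net effect zero), leaving fish_pop = -1; -6 is unreachable this way.
Intervening on inflow: with other inputs at their observed values, fish_pop = inflow - 3. Solving for -6 gives inflow = -3, within [-4, 9].

set inflow = -3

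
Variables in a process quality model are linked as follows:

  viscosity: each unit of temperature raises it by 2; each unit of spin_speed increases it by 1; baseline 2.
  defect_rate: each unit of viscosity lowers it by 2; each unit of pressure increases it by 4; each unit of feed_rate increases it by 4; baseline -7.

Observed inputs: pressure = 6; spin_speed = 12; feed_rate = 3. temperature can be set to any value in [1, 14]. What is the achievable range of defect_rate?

-55 to -3

Substituting into the viscosity equation gives viscosity = 2*temperature + 14.
Substituting into the defect_rate equation gives defect_rate = -4*temperature + 1.
Linear in temperature, so extremes are at the endpoints: temperature = 1 gives defect_rate = -3; temperature = 14 gives defect_rate = -55.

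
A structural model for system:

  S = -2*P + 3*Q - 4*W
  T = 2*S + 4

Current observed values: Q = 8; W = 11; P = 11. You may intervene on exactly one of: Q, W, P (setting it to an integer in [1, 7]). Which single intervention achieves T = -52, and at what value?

set P = 4

Intervening on Q: T = 6*Q - 128. Reaching -52 requires Q = 38/3, not an integer.
Intervening on W: T = -8*W + 8. Reaching -52 requires W = 15/2, not an integer.
Intervening on P: with other inputs at their observed values, T = -4*P - 36. Solving for -52 gives P = 4, within [1, 7].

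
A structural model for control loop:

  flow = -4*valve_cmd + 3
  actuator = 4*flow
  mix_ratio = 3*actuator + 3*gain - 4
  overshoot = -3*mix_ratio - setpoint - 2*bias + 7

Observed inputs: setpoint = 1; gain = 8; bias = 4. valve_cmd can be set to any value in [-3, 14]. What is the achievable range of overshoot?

Substituting into the actuator equation gives actuator = -16*valve_cmd + 12.
Substituting into the mix_ratio equation gives mix_ratio = -48*valve_cmd + 56.
Substituting into the overshoot equation gives overshoot = 144*valve_cmd - 170.
Linear in valve_cmd, so extremes are at the endpoints: valve_cmd = -3 gives overshoot = -602; valve_cmd = 14 gives overshoot = 1846.

-602 to 1846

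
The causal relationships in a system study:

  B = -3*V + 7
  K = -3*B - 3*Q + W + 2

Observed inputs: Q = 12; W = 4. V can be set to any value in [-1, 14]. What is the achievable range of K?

Substituting into the K equation gives K = 9*V - 51.
Linear in V, so extremes are at the endpoints: V = -1 gives K = -60; V = 14 gives K = 75.

-60 to 75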